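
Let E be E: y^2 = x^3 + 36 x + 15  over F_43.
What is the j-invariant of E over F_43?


Delta = -16(4 a^3 + 27 b^2) mod 43 = 2
-1728 * (4 a)^3 = -1728 * (4*36)^3 mod 43 = 4
j = 4 * 2^(-1) mod 43 = 2

j = 2 (mod 43)


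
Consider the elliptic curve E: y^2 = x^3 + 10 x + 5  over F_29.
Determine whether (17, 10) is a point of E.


Check whether y^2 = x^3 + 10 x + 5 (mod 29) for (x, y) = (17, 10).
LHS: y^2 = 10^2 mod 29 = 13
RHS: x^3 + 10 x + 5 = 17^3 + 10*17 + 5 mod 29 = 13
LHS = RHS

Yes, on the curve


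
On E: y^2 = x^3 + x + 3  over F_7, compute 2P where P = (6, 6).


Doubling: s = (3 x1^2 + a) / (2 y1)
s = (3*6^2 + 1) / (2*6) mod 7 = 5
x3 = s^2 - 2 x1 mod 7 = 5^2 - 2*6 = 6
y3 = s (x1 - x3) - y1 mod 7 = 5 * (6 - 6) - 6 = 1

2P = (6, 1)


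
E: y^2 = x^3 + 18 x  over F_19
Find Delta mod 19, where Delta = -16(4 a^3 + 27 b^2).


4 a^3 + 27 b^2 = 4*18^3 + 27*0^2 = 23328 + 0 = 23328
Delta = -16 * (23328) = -373248
Delta mod 19 = 7

Delta = 7 (mod 19)


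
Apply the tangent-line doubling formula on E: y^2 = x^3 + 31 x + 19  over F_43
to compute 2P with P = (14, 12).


Doubling: s = (3 x1^2 + a) / (2 y1)
s = (3*14^2 + 31) / (2*12) mod 43 = 24
x3 = s^2 - 2 x1 mod 43 = 24^2 - 2*14 = 32
y3 = s (x1 - x3) - y1 mod 43 = 24 * (14 - 32) - 12 = 29

2P = (32, 29)


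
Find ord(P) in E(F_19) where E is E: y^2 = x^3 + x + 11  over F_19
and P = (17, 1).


Compute successive multiples of P until we hit O:
  1P = (17, 1)
  2P = (13, 6)
  3P = (6, 9)
  4P = (16, 0)
  5P = (6, 10)
  6P = (13, 13)
  7P = (17, 18)
  8P = O

ord(P) = 8


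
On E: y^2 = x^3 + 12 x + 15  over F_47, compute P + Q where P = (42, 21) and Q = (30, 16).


P != Q, so use the chord formula.
s = (y2 - y1) / (x2 - x1) = (42) / (35) mod 47 = 20
x3 = s^2 - x1 - x2 mod 47 = 20^2 - 42 - 30 = 46
y3 = s (x1 - x3) - y1 mod 47 = 20 * (42 - 46) - 21 = 40

P + Q = (46, 40)


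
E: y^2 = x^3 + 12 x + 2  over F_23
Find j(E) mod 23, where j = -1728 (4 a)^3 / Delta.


Delta = -16(4 a^3 + 27 b^2) mod 23 = 12
-1728 * (4 a)^3 = -1728 * (4*12)^3 mod 23 = 22
j = 22 * 12^(-1) mod 23 = 21

j = 21 (mod 23)


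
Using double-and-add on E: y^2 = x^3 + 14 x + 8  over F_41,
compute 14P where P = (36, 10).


k = 14 = 1110_2 (binary, LSB first: 0111)
Double-and-add from P = (36, 10):
  bit 0 = 0: acc unchanged = O
  bit 1 = 1: acc = O + (1, 33) = (1, 33)
  bit 2 = 1: acc = (1, 33) + (31, 4) = (19, 9)
  bit 3 = 1: acc = (19, 9) + (0, 34) = (31, 37)

14P = (31, 37)


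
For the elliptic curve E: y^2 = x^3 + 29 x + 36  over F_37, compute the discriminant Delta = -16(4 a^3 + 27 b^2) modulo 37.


4 a^3 + 27 b^2 = 4*29^3 + 27*36^2 = 97556 + 34992 = 132548
Delta = -16 * (132548) = -2120768
Delta mod 37 = 35

Delta = 35 (mod 37)


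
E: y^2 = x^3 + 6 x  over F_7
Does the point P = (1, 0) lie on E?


Check whether y^2 = x^3 + 6 x + 0 (mod 7) for (x, y) = (1, 0).
LHS: y^2 = 0^2 mod 7 = 0
RHS: x^3 + 6 x + 0 = 1^3 + 6*1 + 0 mod 7 = 0
LHS = RHS

Yes, on the curve


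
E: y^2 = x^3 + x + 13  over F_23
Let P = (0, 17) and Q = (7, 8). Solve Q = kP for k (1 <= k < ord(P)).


Enumerate multiples of P until we hit Q = (7, 8):
  1P = (0, 17)
  2P = (4, 14)
  3P = (21, 16)
  4P = (8, 2)
  5P = (16, 13)
  6P = (20, 11)
  7P = (7, 15)
  8P = (2, 0)
  9P = (7, 8)
Match found at i = 9.

k = 9


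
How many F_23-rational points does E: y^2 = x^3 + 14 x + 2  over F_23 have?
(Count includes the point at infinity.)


For each x in F_23, count y with y^2 = x^3 + 14 x + 2 mod 23:
  x = 0: RHS = 2, y in [5, 18]  -> 2 point(s)
  x = 3: RHS = 2, y in [5, 18]  -> 2 point(s)
  x = 5: RHS = 13, y in [6, 17]  -> 2 point(s)
  x = 6: RHS = 3, y in [7, 16]  -> 2 point(s)
  x = 7: RHS = 6, y in [11, 12]  -> 2 point(s)
  x = 9: RHS = 6, y in [11, 12]  -> 2 point(s)
  x = 12: RHS = 12, y in [9, 14]  -> 2 point(s)
  x = 13: RHS = 12, y in [9, 14]  -> 2 point(s)
  x = 17: RHS = 1, y in [1, 22]  -> 2 point(s)
  x = 20: RHS = 2, y in [5, 18]  -> 2 point(s)
  x = 21: RHS = 12, y in [9, 14]  -> 2 point(s)
Affine points: 22. Add the point at infinity: total = 23.

#E(F_23) = 23


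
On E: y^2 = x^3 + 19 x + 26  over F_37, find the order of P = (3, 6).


Compute successive multiples of P until we hit O:
  1P = (3, 6)
  2P = (20, 9)
  3P = (18, 24)
  4P = (13, 19)
  5P = (9, 1)
  6P = (0, 10)
  7P = (7, 24)
  8P = (1, 3)
  ... (continuing to 31P)
  31P = O

ord(P) = 31


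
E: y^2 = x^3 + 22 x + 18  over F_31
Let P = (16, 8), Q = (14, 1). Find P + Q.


P != Q, so use the chord formula.
s = (y2 - y1) / (x2 - x1) = (24) / (29) mod 31 = 19
x3 = s^2 - x1 - x2 mod 31 = 19^2 - 16 - 14 = 21
y3 = s (x1 - x3) - y1 mod 31 = 19 * (16 - 21) - 8 = 21

P + Q = (21, 21)


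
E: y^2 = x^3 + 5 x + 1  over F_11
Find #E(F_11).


For each x in F_11, count y with y^2 = x^3 + 5 x + 1 mod 11:
  x = 0: RHS = 1, y in [1, 10]  -> 2 point(s)
  x = 6: RHS = 5, y in [4, 7]  -> 2 point(s)
  x = 7: RHS = 5, y in [4, 7]  -> 2 point(s)
  x = 8: RHS = 3, y in [5, 6]  -> 2 point(s)
  x = 9: RHS = 5, y in [4, 7]  -> 2 point(s)
Affine points: 10. Add the point at infinity: total = 11.

#E(F_11) = 11


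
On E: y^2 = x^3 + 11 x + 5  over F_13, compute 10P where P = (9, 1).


k = 10 = 1010_2 (binary, LSB first: 0101)
Double-and-add from P = (9, 1):
  bit 0 = 0: acc unchanged = O
  bit 1 = 1: acc = O + (4, 10) = (4, 10)
  bit 2 = 0: acc unchanged = (4, 10)
  bit 3 = 1: acc = (4, 10) + (2, 3) = (3, 0)

10P = (3, 0)


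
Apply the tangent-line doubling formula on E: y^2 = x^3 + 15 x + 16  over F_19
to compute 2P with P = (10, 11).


Doubling: s = (3 x1^2 + a) / (2 y1)
s = (3*10^2 + 15) / (2*11) mod 19 = 10
x3 = s^2 - 2 x1 mod 19 = 10^2 - 2*10 = 4
y3 = s (x1 - x3) - y1 mod 19 = 10 * (10 - 4) - 11 = 11

2P = (4, 11)


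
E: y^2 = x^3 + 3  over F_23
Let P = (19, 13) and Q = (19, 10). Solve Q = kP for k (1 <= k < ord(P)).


Enumerate multiples of P until we hit Q = (19, 10):
  1P = (19, 13)
  2P = (11, 0)
  3P = (19, 10)
Match found at i = 3.

k = 3


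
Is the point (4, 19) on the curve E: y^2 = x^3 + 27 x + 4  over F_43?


Check whether y^2 = x^3 + 27 x + 4 (mod 43) for (x, y) = (4, 19).
LHS: y^2 = 19^2 mod 43 = 17
RHS: x^3 + 27 x + 4 = 4^3 + 27*4 + 4 mod 43 = 4
LHS != RHS

No, not on the curve


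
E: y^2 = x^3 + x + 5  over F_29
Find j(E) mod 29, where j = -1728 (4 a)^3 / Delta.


Delta = -16(4 a^3 + 27 b^2) mod 29 = 11
-1728 * (4 a)^3 = -1728 * (4*1)^3 mod 29 = 14
j = 14 * 11^(-1) mod 29 = 25

j = 25 (mod 29)


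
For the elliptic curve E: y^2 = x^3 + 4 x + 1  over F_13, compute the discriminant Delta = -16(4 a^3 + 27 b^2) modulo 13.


4 a^3 + 27 b^2 = 4*4^3 + 27*1^2 = 256 + 27 = 283
Delta = -16 * (283) = -4528
Delta mod 13 = 9

Delta = 9 (mod 13)


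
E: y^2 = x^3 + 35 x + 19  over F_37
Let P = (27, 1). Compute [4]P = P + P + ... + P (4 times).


k = 4 = 100_2 (binary, LSB first: 001)
Double-and-add from P = (27, 1):
  bit 0 = 0: acc unchanged = O
  bit 1 = 0: acc unchanged = O
  bit 2 = 1: acc = O + (21, 32) = (21, 32)

4P = (21, 32)


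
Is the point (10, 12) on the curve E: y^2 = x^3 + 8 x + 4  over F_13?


Check whether y^2 = x^3 + 8 x + 4 (mod 13) for (x, y) = (10, 12).
LHS: y^2 = 12^2 mod 13 = 1
RHS: x^3 + 8 x + 4 = 10^3 + 8*10 + 4 mod 13 = 5
LHS != RHS

No, not on the curve


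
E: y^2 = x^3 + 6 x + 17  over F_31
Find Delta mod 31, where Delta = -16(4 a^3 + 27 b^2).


4 a^3 + 27 b^2 = 4*6^3 + 27*17^2 = 864 + 7803 = 8667
Delta = -16 * (8667) = -138672
Delta mod 31 = 22

Delta = 22 (mod 31)


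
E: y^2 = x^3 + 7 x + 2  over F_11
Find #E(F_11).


For each x in F_11, count y with y^2 = x^3 + 7 x + 2 mod 11:
  x = 7: RHS = 9, y in [3, 8]  -> 2 point(s)
  x = 8: RHS = 9, y in [3, 8]  -> 2 point(s)
  x = 10: RHS = 5, y in [4, 7]  -> 2 point(s)
Affine points: 6. Add the point at infinity: total = 7.

#E(F_11) = 7


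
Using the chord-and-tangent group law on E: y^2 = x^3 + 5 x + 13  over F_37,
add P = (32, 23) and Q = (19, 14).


P != Q, so use the chord formula.
s = (y2 - y1) / (x2 - x1) = (28) / (24) mod 37 = 32
x3 = s^2 - x1 - x2 mod 37 = 32^2 - 32 - 19 = 11
y3 = s (x1 - x3) - y1 mod 37 = 32 * (32 - 11) - 23 = 20

P + Q = (11, 20)


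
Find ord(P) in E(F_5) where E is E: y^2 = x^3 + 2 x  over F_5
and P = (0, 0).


Compute successive multiples of P until we hit O:
  1P = (0, 0)
  2P = O

ord(P) = 2


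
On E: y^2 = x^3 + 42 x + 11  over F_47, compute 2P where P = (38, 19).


Doubling: s = (3 x1^2 + a) / (2 y1)
s = (3*38^2 + 42) / (2*19) mod 47 = 31
x3 = s^2 - 2 x1 mod 47 = 31^2 - 2*38 = 39
y3 = s (x1 - x3) - y1 mod 47 = 31 * (38 - 39) - 19 = 44

2P = (39, 44)


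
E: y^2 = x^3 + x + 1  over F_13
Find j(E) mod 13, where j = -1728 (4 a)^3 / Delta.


Delta = -16(4 a^3 + 27 b^2) mod 13 = 11
-1728 * (4 a)^3 = -1728 * (4*1)^3 mod 13 = 12
j = 12 * 11^(-1) mod 13 = 7

j = 7 (mod 13)


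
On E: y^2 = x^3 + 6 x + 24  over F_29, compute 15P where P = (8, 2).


k = 15 = 1111_2 (binary, LSB first: 1111)
Double-and-add from P = (8, 2):
  bit 0 = 1: acc = O + (8, 2) = (8, 2)
  bit 1 = 1: acc = (8, 2) + (20, 13) = (25, 9)
  bit 2 = 1: acc = (25, 9) + (5, 18) = (0, 16)
  bit 3 = 1: acc = (0, 16) + (15, 3) = (23, 2)

15P = (23, 2)


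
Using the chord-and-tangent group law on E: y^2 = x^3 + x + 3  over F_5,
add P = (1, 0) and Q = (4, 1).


P != Q, so use the chord formula.
s = (y2 - y1) / (x2 - x1) = (1) / (3) mod 5 = 2
x3 = s^2 - x1 - x2 mod 5 = 2^2 - 1 - 4 = 4
y3 = s (x1 - x3) - y1 mod 5 = 2 * (1 - 4) - 0 = 4

P + Q = (4, 4)


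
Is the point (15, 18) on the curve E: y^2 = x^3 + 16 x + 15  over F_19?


Check whether y^2 = x^3 + 16 x + 15 (mod 19) for (x, y) = (15, 18).
LHS: y^2 = 18^2 mod 19 = 1
RHS: x^3 + 16 x + 15 = 15^3 + 16*15 + 15 mod 19 = 1
LHS = RHS

Yes, on the curve


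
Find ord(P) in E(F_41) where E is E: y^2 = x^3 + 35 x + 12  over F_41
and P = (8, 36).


Compute successive multiples of P until we hit O:
  1P = (8, 36)
  2P = (20, 15)
  3P = (34, 30)
  4P = (9, 21)
  5P = (3, 12)
  6P = (35, 23)
  7P = (2, 34)
  8P = (22, 14)
  ... (continuing to 43P)
  43P = O

ord(P) = 43


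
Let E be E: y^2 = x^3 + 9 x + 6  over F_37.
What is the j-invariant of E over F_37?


Delta = -16(4 a^3 + 27 b^2) mod 37 = 26
-1728 * (4 a)^3 = -1728 * (4*9)^3 mod 37 = 26
j = 26 * 26^(-1) mod 37 = 1

j = 1 (mod 37)


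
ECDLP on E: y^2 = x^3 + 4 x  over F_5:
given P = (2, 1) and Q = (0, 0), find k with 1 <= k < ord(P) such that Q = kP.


Enumerate multiples of P until we hit Q = (0, 0):
  1P = (2, 1)
  2P = (0, 0)
Match found at i = 2.

k = 2


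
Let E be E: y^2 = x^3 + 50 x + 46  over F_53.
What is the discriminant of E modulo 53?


4 a^3 + 27 b^2 = 4*50^3 + 27*46^2 = 500000 + 57132 = 557132
Delta = -16 * (557132) = -8914112
Delta mod 53 = 11

Delta = 11 (mod 53)


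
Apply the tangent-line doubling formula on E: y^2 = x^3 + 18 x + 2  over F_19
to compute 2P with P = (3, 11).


Doubling: s = (3 x1^2 + a) / (2 y1)
s = (3*3^2 + 18) / (2*11) mod 19 = 15
x3 = s^2 - 2 x1 mod 19 = 15^2 - 2*3 = 10
y3 = s (x1 - x3) - y1 mod 19 = 15 * (3 - 10) - 11 = 17

2P = (10, 17)


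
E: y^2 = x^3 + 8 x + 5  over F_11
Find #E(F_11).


For each x in F_11, count y with y^2 = x^3 + 8 x + 5 mod 11:
  x = 0: RHS = 5, y in [4, 7]  -> 2 point(s)
  x = 1: RHS = 3, y in [5, 6]  -> 2 point(s)
  x = 3: RHS = 1, y in [1, 10]  -> 2 point(s)
  x = 5: RHS = 5, y in [4, 7]  -> 2 point(s)
  x = 6: RHS = 5, y in [4, 7]  -> 2 point(s)
  x = 8: RHS = 9, y in [3, 8]  -> 2 point(s)
  x = 9: RHS = 3, y in [5, 6]  -> 2 point(s)
Affine points: 14. Add the point at infinity: total = 15.

#E(F_11) = 15


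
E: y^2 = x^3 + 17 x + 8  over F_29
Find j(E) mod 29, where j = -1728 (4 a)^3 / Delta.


Delta = -16(4 a^3 + 27 b^2) mod 29 = 4
-1728 * (4 a)^3 = -1728 * (4*17)^3 mod 29 = 23
j = 23 * 4^(-1) mod 29 = 13

j = 13 (mod 29)


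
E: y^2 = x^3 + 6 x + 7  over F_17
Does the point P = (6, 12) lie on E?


Check whether y^2 = x^3 + 6 x + 7 (mod 17) for (x, y) = (6, 12).
LHS: y^2 = 12^2 mod 17 = 8
RHS: x^3 + 6 x + 7 = 6^3 + 6*6 + 7 mod 17 = 4
LHS != RHS

No, not on the curve


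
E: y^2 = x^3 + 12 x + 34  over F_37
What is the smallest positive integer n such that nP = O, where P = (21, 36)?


Compute successive multiples of P until we hit O:
  1P = (21, 36)
  2P = (25, 7)
  3P = (32, 16)
  4P = (24, 30)
  5P = (33, 25)
  6P = (36, 24)
  7P = (28, 14)
  8P = (16, 17)
  ... (continuing to 28P)
  28P = O

ord(P) = 28


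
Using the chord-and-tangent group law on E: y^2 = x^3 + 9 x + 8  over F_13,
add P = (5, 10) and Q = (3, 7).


P != Q, so use the chord formula.
s = (y2 - y1) / (x2 - x1) = (10) / (11) mod 13 = 8
x3 = s^2 - x1 - x2 mod 13 = 8^2 - 5 - 3 = 4
y3 = s (x1 - x3) - y1 mod 13 = 8 * (5 - 4) - 10 = 11

P + Q = (4, 11)


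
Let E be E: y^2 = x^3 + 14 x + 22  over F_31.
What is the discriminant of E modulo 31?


4 a^3 + 27 b^2 = 4*14^3 + 27*22^2 = 10976 + 13068 = 24044
Delta = -16 * (24044) = -384704
Delta mod 31 = 6

Delta = 6 (mod 31)


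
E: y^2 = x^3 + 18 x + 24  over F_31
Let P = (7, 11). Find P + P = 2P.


Doubling: s = (3 x1^2 + a) / (2 y1)
s = (3*7^2 + 18) / (2*11) mod 31 = 23
x3 = s^2 - 2 x1 mod 31 = 23^2 - 2*7 = 19
y3 = s (x1 - x3) - y1 mod 31 = 23 * (7 - 19) - 11 = 23

2P = (19, 23)


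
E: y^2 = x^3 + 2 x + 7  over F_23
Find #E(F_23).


For each x in F_23, count y with y^2 = x^3 + 2 x + 7 mod 23:
  x = 5: RHS = 4, y in [2, 21]  -> 2 point(s)
  x = 8: RHS = 6, y in [11, 12]  -> 2 point(s)
  x = 9: RHS = 18, y in [8, 15]  -> 2 point(s)
  x = 11: RHS = 3, y in [7, 16]  -> 2 point(s)
  x = 15: RHS = 8, y in [10, 13]  -> 2 point(s)
  x = 16: RHS = 18, y in [8, 15]  -> 2 point(s)
  x = 17: RHS = 9, y in [3, 20]  -> 2 point(s)
  x = 19: RHS = 4, y in [2, 21]  -> 2 point(s)
  x = 21: RHS = 18, y in [8, 15]  -> 2 point(s)
  x = 22: RHS = 4, y in [2, 21]  -> 2 point(s)
Affine points: 20. Add the point at infinity: total = 21.

#E(F_23) = 21


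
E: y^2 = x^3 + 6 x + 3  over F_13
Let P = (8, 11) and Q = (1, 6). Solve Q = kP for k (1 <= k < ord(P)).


Enumerate multiples of P until we hit Q = (1, 6):
  1P = (8, 11)
  2P = (0, 9)
  3P = (1, 7)
  4P = (3, 3)
  5P = (3, 10)
  6P = (1, 6)
Match found at i = 6.

k = 6


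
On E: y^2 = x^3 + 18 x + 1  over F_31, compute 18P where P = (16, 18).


k = 18 = 10010_2 (binary, LSB first: 01001)
Double-and-add from P = (16, 18):
  bit 0 = 0: acc unchanged = O
  bit 1 = 1: acc = O + (15, 9) = (15, 9)
  bit 2 = 0: acc unchanged = (15, 9)
  bit 3 = 0: acc unchanged = (15, 9)
  bit 4 = 1: acc = (15, 9) + (24, 11) = (2, 18)

18P = (2, 18)


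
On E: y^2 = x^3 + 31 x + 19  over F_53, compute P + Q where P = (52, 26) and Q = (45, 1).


P != Q, so use the chord formula.
s = (y2 - y1) / (x2 - x1) = (28) / (46) mod 53 = 49
x3 = s^2 - x1 - x2 mod 53 = 49^2 - 52 - 45 = 25
y3 = s (x1 - x3) - y1 mod 53 = 49 * (52 - 25) - 26 = 25

P + Q = (25, 25)


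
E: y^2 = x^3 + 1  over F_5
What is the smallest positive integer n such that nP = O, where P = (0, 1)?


Compute successive multiples of P until we hit O:
  1P = (0, 1)
  2P = (0, 4)
  3P = O

ord(P) = 3


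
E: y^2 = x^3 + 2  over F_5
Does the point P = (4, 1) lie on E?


Check whether y^2 = x^3 + 0 x + 2 (mod 5) for (x, y) = (4, 1).
LHS: y^2 = 1^2 mod 5 = 1
RHS: x^3 + 0 x + 2 = 4^3 + 0*4 + 2 mod 5 = 1
LHS = RHS

Yes, on the curve


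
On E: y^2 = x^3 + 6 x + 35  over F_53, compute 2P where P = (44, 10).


Doubling: s = (3 x1^2 + a) / (2 y1)
s = (3*44^2 + 6) / (2*10) mod 53 = 31
x3 = s^2 - 2 x1 mod 53 = 31^2 - 2*44 = 25
y3 = s (x1 - x3) - y1 mod 53 = 31 * (44 - 25) - 10 = 49

2P = (25, 49)


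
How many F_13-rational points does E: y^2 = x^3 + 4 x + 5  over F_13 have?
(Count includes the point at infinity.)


For each x in F_13, count y with y^2 = x^3 + 4 x + 5 mod 13:
  x = 1: RHS = 10, y in [6, 7]  -> 2 point(s)
  x = 7: RHS = 12, y in [5, 8]  -> 2 point(s)
  x = 8: RHS = 3, y in [4, 9]  -> 2 point(s)
  x = 9: RHS = 3, y in [4, 9]  -> 2 point(s)
  x = 12: RHS = 0, y in [0]  -> 1 point(s)
Affine points: 9. Add the point at infinity: total = 10.

#E(F_13) = 10


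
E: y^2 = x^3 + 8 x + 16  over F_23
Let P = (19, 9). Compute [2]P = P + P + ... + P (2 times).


k = 2 = 10_2 (binary, LSB first: 01)
Double-and-add from P = (19, 9):
  bit 0 = 0: acc unchanged = O
  bit 1 = 1: acc = O + (12, 0) = (12, 0)

2P = (12, 0)


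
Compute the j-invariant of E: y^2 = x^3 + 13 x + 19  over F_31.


Delta = -16(4 a^3 + 27 b^2) mod 31 = 17
-1728 * (4 a)^3 = -1728 * (4*13)^3 mod 31 = 29
j = 29 * 17^(-1) mod 31 = 9

j = 9 (mod 31)


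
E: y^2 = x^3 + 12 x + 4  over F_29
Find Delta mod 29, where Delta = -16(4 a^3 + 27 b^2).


4 a^3 + 27 b^2 = 4*12^3 + 27*4^2 = 6912 + 432 = 7344
Delta = -16 * (7344) = -117504
Delta mod 29 = 4

Delta = 4 (mod 29)


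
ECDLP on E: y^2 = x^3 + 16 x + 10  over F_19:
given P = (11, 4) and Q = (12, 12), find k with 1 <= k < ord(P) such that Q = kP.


Enumerate multiples of P until we hit Q = (12, 12):
  1P = (11, 4)
  2P = (8, 17)
  3P = (4, 10)
  4P = (9, 16)
  5P = (16, 7)
  6P = (3, 16)
  7P = (12, 7)
  8P = (5, 14)
  9P = (10, 7)
  10P = (7, 3)
  11P = (7, 16)
  12P = (10, 12)
  13P = (5, 5)
  14P = (12, 12)
Match found at i = 14.

k = 14


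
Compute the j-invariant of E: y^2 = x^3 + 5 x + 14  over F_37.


Delta = -16(4 a^3 + 27 b^2) mod 37 = 13
-1728 * (4 a)^3 = -1728 * (4*5)^3 mod 37 = 14
j = 14 * 13^(-1) mod 37 = 21

j = 21 (mod 37)


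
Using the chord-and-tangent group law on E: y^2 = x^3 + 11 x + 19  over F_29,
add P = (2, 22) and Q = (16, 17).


P != Q, so use the chord formula.
s = (y2 - y1) / (x2 - x1) = (24) / (14) mod 29 = 10
x3 = s^2 - x1 - x2 mod 29 = 10^2 - 2 - 16 = 24
y3 = s (x1 - x3) - y1 mod 29 = 10 * (2 - 24) - 22 = 19

P + Q = (24, 19)


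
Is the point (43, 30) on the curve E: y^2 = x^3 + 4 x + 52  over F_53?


Check whether y^2 = x^3 + 4 x + 52 (mod 53) for (x, y) = (43, 30).
LHS: y^2 = 30^2 mod 53 = 52
RHS: x^3 + 4 x + 52 = 43^3 + 4*43 + 52 mod 53 = 19
LHS != RHS

No, not on the curve


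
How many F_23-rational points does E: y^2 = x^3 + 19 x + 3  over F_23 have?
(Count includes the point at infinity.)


For each x in F_23, count y with y^2 = x^3 + 19 x + 3 mod 23:
  x = 0: RHS = 3, y in [7, 16]  -> 2 point(s)
  x = 1: RHS = 0, y in [0]  -> 1 point(s)
  x = 2: RHS = 3, y in [7, 16]  -> 2 point(s)
  x = 3: RHS = 18, y in [8, 15]  -> 2 point(s)
  x = 5: RHS = 16, y in [4, 19]  -> 2 point(s)
  x = 8: RHS = 0, y in [0]  -> 1 point(s)
  x = 9: RHS = 6, y in [11, 12]  -> 2 point(s)
  x = 11: RHS = 2, y in [5, 18]  -> 2 point(s)
  x = 12: RHS = 4, y in [2, 21]  -> 2 point(s)
  x = 13: RHS = 9, y in [3, 20]  -> 2 point(s)
  x = 14: RHS = 0, y in [0]  -> 1 point(s)
  x = 15: RHS = 6, y in [11, 12]  -> 2 point(s)
  x = 17: RHS = 18, y in [8, 15]  -> 2 point(s)
  x = 18: RHS = 13, y in [6, 17]  -> 2 point(s)
  x = 19: RHS = 1, y in [1, 22]  -> 2 point(s)
  x = 21: RHS = 3, y in [7, 16]  -> 2 point(s)
  x = 22: RHS = 6, y in [11, 12]  -> 2 point(s)
Affine points: 31. Add the point at infinity: total = 32.

#E(F_23) = 32


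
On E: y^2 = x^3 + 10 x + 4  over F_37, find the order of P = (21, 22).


Compute successive multiples of P until we hit O:
  1P = (21, 22)
  2P = (29, 35)
  3P = (33, 14)
  4P = (4, 16)
  5P = (28, 6)
  6P = (34, 13)
  7P = (7, 11)
  8P = (20, 29)
  ... (continuing to 28P)
  28P = O

ord(P) = 28


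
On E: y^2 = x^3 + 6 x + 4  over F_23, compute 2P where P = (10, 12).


Doubling: s = (3 x1^2 + a) / (2 y1)
s = (3*10^2 + 6) / (2*12) mod 23 = 7
x3 = s^2 - 2 x1 mod 23 = 7^2 - 2*10 = 6
y3 = s (x1 - x3) - y1 mod 23 = 7 * (10 - 6) - 12 = 16

2P = (6, 16)


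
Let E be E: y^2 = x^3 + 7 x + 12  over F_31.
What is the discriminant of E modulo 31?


4 a^3 + 27 b^2 = 4*7^3 + 27*12^2 = 1372 + 3888 = 5260
Delta = -16 * (5260) = -84160
Delta mod 31 = 5

Delta = 5 (mod 31)


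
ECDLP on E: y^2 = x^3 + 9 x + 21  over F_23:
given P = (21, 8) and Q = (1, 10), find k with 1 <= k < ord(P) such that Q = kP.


Enumerate multiples of P until we hit Q = (1, 10):
  1P = (21, 8)
  2P = (13, 14)
  3P = (14, 4)
  4P = (1, 10)
Match found at i = 4.

k = 4


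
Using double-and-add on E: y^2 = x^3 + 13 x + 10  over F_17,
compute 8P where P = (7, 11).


k = 8 = 1000_2 (binary, LSB first: 0001)
Double-and-add from P = (7, 11):
  bit 0 = 0: acc unchanged = O
  bit 1 = 0: acc unchanged = O
  bit 2 = 0: acc unchanged = O
  bit 3 = 1: acc = O + (7, 6) = (7, 6)

8P = (7, 6)


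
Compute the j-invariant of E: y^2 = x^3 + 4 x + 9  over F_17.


Delta = -16(4 a^3 + 27 b^2) mod 17 = 12
-1728 * (4 a)^3 = -1728 * (4*4)^3 mod 17 = 11
j = 11 * 12^(-1) mod 17 = 8

j = 8 (mod 17)


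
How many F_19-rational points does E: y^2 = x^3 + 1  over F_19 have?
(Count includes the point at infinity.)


For each x in F_19, count y with y^2 = x^3 + 0 x + 1 mod 19:
  x = 0: RHS = 1, y in [1, 18]  -> 2 point(s)
  x = 2: RHS = 9, y in [3, 16]  -> 2 point(s)
  x = 3: RHS = 9, y in [3, 16]  -> 2 point(s)
  x = 8: RHS = 0, y in [0]  -> 1 point(s)
  x = 12: RHS = 0, y in [0]  -> 1 point(s)
  x = 14: RHS = 9, y in [3, 16]  -> 2 point(s)
  x = 18: RHS = 0, y in [0]  -> 1 point(s)
Affine points: 11. Add the point at infinity: total = 12.

#E(F_19) = 12


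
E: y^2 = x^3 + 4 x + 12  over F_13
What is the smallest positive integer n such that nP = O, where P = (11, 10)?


Compute successive multiples of P until we hit O:
  1P = (11, 10)
  2P = (1, 11)
  3P = (4, 1)
  4P = (10, 8)
  5P = (9, 7)
  6P = (5, 12)
  7P = (0, 8)
  8P = (3, 8)
  ... (continuing to 19P)
  19P = O

ord(P) = 19


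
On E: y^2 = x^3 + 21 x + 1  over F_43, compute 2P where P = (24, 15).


Doubling: s = (3 x1^2 + a) / (2 y1)
s = (3*24^2 + 21) / (2*15) mod 43 = 11
x3 = s^2 - 2 x1 mod 43 = 11^2 - 2*24 = 30
y3 = s (x1 - x3) - y1 mod 43 = 11 * (24 - 30) - 15 = 5

2P = (30, 5)


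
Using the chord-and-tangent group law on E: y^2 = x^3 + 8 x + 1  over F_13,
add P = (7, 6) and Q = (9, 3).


P != Q, so use the chord formula.
s = (y2 - y1) / (x2 - x1) = (10) / (2) mod 13 = 5
x3 = s^2 - x1 - x2 mod 13 = 5^2 - 7 - 9 = 9
y3 = s (x1 - x3) - y1 mod 13 = 5 * (7 - 9) - 6 = 10

P + Q = (9, 10)


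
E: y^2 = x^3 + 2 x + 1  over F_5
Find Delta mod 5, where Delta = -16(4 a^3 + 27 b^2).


4 a^3 + 27 b^2 = 4*2^3 + 27*1^2 = 32 + 27 = 59
Delta = -16 * (59) = -944
Delta mod 5 = 1

Delta = 1 (mod 5)


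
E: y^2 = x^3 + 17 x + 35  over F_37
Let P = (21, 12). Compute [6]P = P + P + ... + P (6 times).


k = 6 = 110_2 (binary, LSB first: 011)
Double-and-add from P = (21, 12):
  bit 0 = 0: acc unchanged = O
  bit 1 = 1: acc = O + (28, 35) = (28, 35)
  bit 2 = 1: acc = (28, 35) + (25, 29) = (25, 8)

6P = (25, 8)


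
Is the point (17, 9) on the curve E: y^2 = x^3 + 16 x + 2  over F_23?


Check whether y^2 = x^3 + 16 x + 2 (mod 23) for (x, y) = (17, 9).
LHS: y^2 = 9^2 mod 23 = 12
RHS: x^3 + 16 x + 2 = 17^3 + 16*17 + 2 mod 23 = 12
LHS = RHS

Yes, on the curve


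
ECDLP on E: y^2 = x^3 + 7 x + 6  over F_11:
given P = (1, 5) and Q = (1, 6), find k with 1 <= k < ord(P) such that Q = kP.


Enumerate multiples of P until we hit Q = (1, 6):
  1P = (1, 5)
  2P = (10, 8)
  3P = (5, 1)
  4P = (6, 0)
  5P = (5, 10)
  6P = (10, 3)
  7P = (1, 6)
Match found at i = 7.

k = 7


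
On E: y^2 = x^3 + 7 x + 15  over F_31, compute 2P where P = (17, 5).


Doubling: s = (3 x1^2 + a) / (2 y1)
s = (3*17^2 + 7) / (2*5) mod 31 = 13
x3 = s^2 - 2 x1 mod 31 = 13^2 - 2*17 = 11
y3 = s (x1 - x3) - y1 mod 31 = 13 * (17 - 11) - 5 = 11

2P = (11, 11)


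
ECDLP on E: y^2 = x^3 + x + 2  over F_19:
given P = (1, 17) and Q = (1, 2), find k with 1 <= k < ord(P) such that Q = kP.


Enumerate multiples of P until we hit Q = (1, 2):
  1P = (1, 17)
  2P = (18, 0)
  3P = (1, 2)
Match found at i = 3.

k = 3


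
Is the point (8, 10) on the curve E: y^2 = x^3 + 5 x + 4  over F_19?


Check whether y^2 = x^3 + 5 x + 4 (mod 19) for (x, y) = (8, 10).
LHS: y^2 = 10^2 mod 19 = 5
RHS: x^3 + 5 x + 4 = 8^3 + 5*8 + 4 mod 19 = 5
LHS = RHS

Yes, on the curve


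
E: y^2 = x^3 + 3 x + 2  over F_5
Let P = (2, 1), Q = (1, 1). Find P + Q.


P != Q, so use the chord formula.
s = (y2 - y1) / (x2 - x1) = (0) / (4) mod 5 = 0
x3 = s^2 - x1 - x2 mod 5 = 0^2 - 2 - 1 = 2
y3 = s (x1 - x3) - y1 mod 5 = 0 * (2 - 2) - 1 = 4

P + Q = (2, 4)


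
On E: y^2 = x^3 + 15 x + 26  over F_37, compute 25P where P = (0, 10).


k = 25 = 11001_2 (binary, LSB first: 10011)
Double-and-add from P = (0, 10):
  bit 0 = 1: acc = O + (0, 10) = (0, 10)
  bit 1 = 0: acc unchanged = (0, 10)
  bit 2 = 0: acc unchanged = (0, 10)
  bit 3 = 1: acc = (0, 10) + (5, 2) = (2, 8)
  bit 4 = 1: acc = (2, 8) + (6, 31) = (32, 23)

25P = (32, 23)


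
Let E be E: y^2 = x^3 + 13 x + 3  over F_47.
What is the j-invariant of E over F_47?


Delta = -16(4 a^3 + 27 b^2) mod 47 = 29
-1728 * (4 a)^3 = -1728 * (4*13)^3 mod 47 = 12
j = 12 * 29^(-1) mod 47 = 15

j = 15 (mod 47)


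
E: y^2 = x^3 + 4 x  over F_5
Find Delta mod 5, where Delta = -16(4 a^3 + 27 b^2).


4 a^3 + 27 b^2 = 4*4^3 + 27*0^2 = 256 + 0 = 256
Delta = -16 * (256) = -4096
Delta mod 5 = 4

Delta = 4 (mod 5)


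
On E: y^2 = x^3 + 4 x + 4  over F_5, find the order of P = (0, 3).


Compute successive multiples of P until we hit O:
  1P = (0, 3)
  2P = (1, 3)
  3P = (4, 2)
  4P = (2, 0)
  5P = (4, 3)
  6P = (1, 2)
  7P = (0, 2)
  8P = O

ord(P) = 8


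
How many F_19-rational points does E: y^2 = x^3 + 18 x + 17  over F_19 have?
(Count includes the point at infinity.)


For each x in F_19, count y with y^2 = x^3 + 18 x + 17 mod 19:
  x = 0: RHS = 17, y in [6, 13]  -> 2 point(s)
  x = 1: RHS = 17, y in [6, 13]  -> 2 point(s)
  x = 2: RHS = 4, y in [2, 17]  -> 2 point(s)
  x = 4: RHS = 1, y in [1, 18]  -> 2 point(s)
  x = 5: RHS = 4, y in [2, 17]  -> 2 point(s)
  x = 7: RHS = 11, y in [7, 12]  -> 2 point(s)
  x = 10: RHS = 0, y in [0]  -> 1 point(s)
  x = 11: RHS = 7, y in [8, 11]  -> 2 point(s)
  x = 12: RHS = 4, y in [2, 17]  -> 2 point(s)
  x = 13: RHS = 16, y in [4, 15]  -> 2 point(s)
  x = 14: RHS = 11, y in [7, 12]  -> 2 point(s)
  x = 17: RHS = 11, y in [7, 12]  -> 2 point(s)
  x = 18: RHS = 17, y in [6, 13]  -> 2 point(s)
Affine points: 25. Add the point at infinity: total = 26.

#E(F_19) = 26


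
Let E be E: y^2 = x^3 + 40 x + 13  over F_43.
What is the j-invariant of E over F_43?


Delta = -16(4 a^3 + 27 b^2) mod 43 = 14
-1728 * (4 a)^3 = -1728 * (4*40)^3 mod 43 = 21
j = 21 * 14^(-1) mod 43 = 23

j = 23 (mod 43)


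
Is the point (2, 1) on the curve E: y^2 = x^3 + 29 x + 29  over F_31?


Check whether y^2 = x^3 + 29 x + 29 (mod 31) for (x, y) = (2, 1).
LHS: y^2 = 1^2 mod 31 = 1
RHS: x^3 + 29 x + 29 = 2^3 + 29*2 + 29 mod 31 = 2
LHS != RHS

No, not on the curve


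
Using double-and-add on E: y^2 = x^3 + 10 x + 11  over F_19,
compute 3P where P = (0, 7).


k = 3 = 11_2 (binary, LSB first: 11)
Double-and-add from P = (0, 7):
  bit 0 = 1: acc = O + (0, 7) = (0, 7)
  bit 1 = 1: acc = (0, 7) + (4, 1) = (3, 7)

3P = (3, 7)


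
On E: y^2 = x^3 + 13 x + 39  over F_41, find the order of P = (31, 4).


Compute successive multiples of P until we hit O:
  1P = (31, 4)
  2P = (28, 16)
  3P = (39, 28)
  4P = (21, 26)
  5P = (25, 32)
  6P = (25, 9)
  7P = (21, 15)
  8P = (39, 13)
  ... (continuing to 11P)
  11P = O

ord(P) = 11


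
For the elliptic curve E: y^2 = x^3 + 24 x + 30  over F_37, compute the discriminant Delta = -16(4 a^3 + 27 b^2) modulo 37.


4 a^3 + 27 b^2 = 4*24^3 + 27*30^2 = 55296 + 24300 = 79596
Delta = -16 * (79596) = -1273536
Delta mod 37 = 4

Delta = 4 (mod 37)


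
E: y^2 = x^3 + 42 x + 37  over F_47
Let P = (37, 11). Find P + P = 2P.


Doubling: s = (3 x1^2 + a) / (2 y1)
s = (3*37^2 + 42) / (2*11) mod 47 = 7
x3 = s^2 - 2 x1 mod 47 = 7^2 - 2*37 = 22
y3 = s (x1 - x3) - y1 mod 47 = 7 * (37 - 22) - 11 = 0

2P = (22, 0)


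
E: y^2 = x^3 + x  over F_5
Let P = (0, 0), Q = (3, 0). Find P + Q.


P != Q, so use the chord formula.
s = (y2 - y1) / (x2 - x1) = (0) / (3) mod 5 = 0
x3 = s^2 - x1 - x2 mod 5 = 0^2 - 0 - 3 = 2
y3 = s (x1 - x3) - y1 mod 5 = 0 * (0 - 2) - 0 = 0

P + Q = (2, 0)


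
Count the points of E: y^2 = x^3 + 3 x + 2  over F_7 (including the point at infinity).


For each x in F_7, count y with y^2 = x^3 + 3 x + 2 mod 7:
  x = 0: RHS = 2, y in [3, 4]  -> 2 point(s)
  x = 2: RHS = 2, y in [3, 4]  -> 2 point(s)
  x = 4: RHS = 1, y in [1, 6]  -> 2 point(s)
  x = 5: RHS = 2, y in [3, 4]  -> 2 point(s)
Affine points: 8. Add the point at infinity: total = 9.

#E(F_7) = 9


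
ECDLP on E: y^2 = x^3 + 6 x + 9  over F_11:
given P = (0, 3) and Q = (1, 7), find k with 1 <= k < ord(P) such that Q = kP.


Enumerate multiples of P until we hit Q = (1, 7):
  1P = (0, 3)
  2P = (1, 7)
Match found at i = 2.

k = 2


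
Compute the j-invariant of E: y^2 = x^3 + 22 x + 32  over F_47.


Delta = -16(4 a^3 + 27 b^2) mod 47 = 24
-1728 * (4 a)^3 = -1728 * (4*22)^3 mod 47 = 21
j = 21 * 24^(-1) mod 47 = 42

j = 42 (mod 47)


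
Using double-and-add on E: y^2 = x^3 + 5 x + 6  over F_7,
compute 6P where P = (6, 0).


k = 6 = 110_2 (binary, LSB first: 011)
Double-and-add from P = (6, 0):
  bit 0 = 0: acc unchanged = O
  bit 1 = 1: acc = O + O = O
  bit 2 = 1: acc = O + O = O

6P = O


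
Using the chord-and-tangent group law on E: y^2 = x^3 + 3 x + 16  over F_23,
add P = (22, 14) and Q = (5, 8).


P != Q, so use the chord formula.
s = (y2 - y1) / (x2 - x1) = (17) / (6) mod 23 = 22
x3 = s^2 - x1 - x2 mod 23 = 22^2 - 22 - 5 = 20
y3 = s (x1 - x3) - y1 mod 23 = 22 * (22 - 20) - 14 = 7

P + Q = (20, 7)


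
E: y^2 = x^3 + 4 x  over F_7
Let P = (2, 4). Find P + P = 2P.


Doubling: s = (3 x1^2 + a) / (2 y1)
s = (3*2^2 + 4) / (2*4) mod 7 = 2
x3 = s^2 - 2 x1 mod 7 = 2^2 - 2*2 = 0
y3 = s (x1 - x3) - y1 mod 7 = 2 * (2 - 0) - 4 = 0

2P = (0, 0)


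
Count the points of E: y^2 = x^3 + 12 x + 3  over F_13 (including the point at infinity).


For each x in F_13, count y with y^2 = x^3 + 12 x + 3 mod 13:
  x = 0: RHS = 3, y in [4, 9]  -> 2 point(s)
  x = 1: RHS = 3, y in [4, 9]  -> 2 point(s)
  x = 2: RHS = 9, y in [3, 10]  -> 2 point(s)
  x = 3: RHS = 1, y in [1, 12]  -> 2 point(s)
  x = 7: RHS = 1, y in [1, 12]  -> 2 point(s)
  x = 8: RHS = 0, y in [0]  -> 1 point(s)
  x = 11: RHS = 10, y in [6, 7]  -> 2 point(s)
  x = 12: RHS = 3, y in [4, 9]  -> 2 point(s)
Affine points: 15. Add the point at infinity: total = 16.

#E(F_13) = 16


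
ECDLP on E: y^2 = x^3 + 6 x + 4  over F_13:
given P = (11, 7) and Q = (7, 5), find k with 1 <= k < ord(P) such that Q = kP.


Enumerate multiples of P until we hit Q = (7, 5):
  1P = (11, 7)
  2P = (3, 7)
  3P = (12, 6)
  4P = (4, 12)
  5P = (7, 5)
Match found at i = 5.

k = 5


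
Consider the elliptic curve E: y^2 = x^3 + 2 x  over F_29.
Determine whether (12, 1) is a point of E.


Check whether y^2 = x^3 + 2 x + 0 (mod 29) for (x, y) = (12, 1).
LHS: y^2 = 1^2 mod 29 = 1
RHS: x^3 + 2 x + 0 = 12^3 + 2*12 + 0 mod 29 = 12
LHS != RHS

No, not on the curve


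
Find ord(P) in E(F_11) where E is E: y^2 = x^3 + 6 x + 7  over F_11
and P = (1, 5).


Compute successive multiples of P until we hit O:
  1P = (1, 5)
  2P = (2, 4)
  3P = (9, 3)
  4P = (10, 0)
  5P = (9, 8)
  6P = (2, 7)
  7P = (1, 6)
  8P = O

ord(P) = 8


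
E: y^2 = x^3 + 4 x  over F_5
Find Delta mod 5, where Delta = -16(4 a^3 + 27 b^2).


4 a^3 + 27 b^2 = 4*4^3 + 27*0^2 = 256 + 0 = 256
Delta = -16 * (256) = -4096
Delta mod 5 = 4

Delta = 4 (mod 5)


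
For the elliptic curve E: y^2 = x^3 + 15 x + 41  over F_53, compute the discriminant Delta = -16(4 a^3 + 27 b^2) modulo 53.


4 a^3 + 27 b^2 = 4*15^3 + 27*41^2 = 13500 + 45387 = 58887
Delta = -16 * (58887) = -942192
Delta mod 53 = 42

Delta = 42 (mod 53)


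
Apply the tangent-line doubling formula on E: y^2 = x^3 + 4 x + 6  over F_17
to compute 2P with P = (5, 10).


Doubling: s = (3 x1^2 + a) / (2 y1)
s = (3*5^2 + 4) / (2*10) mod 17 = 15
x3 = s^2 - 2 x1 mod 17 = 15^2 - 2*5 = 11
y3 = s (x1 - x3) - y1 mod 17 = 15 * (5 - 11) - 10 = 2

2P = (11, 2)


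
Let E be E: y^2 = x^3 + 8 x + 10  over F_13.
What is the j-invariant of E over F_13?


Delta = -16(4 a^3 + 27 b^2) mod 13 = 4
-1728 * (4 a)^3 = -1728 * (4*8)^3 mod 13 = 8
j = 8 * 4^(-1) mod 13 = 2

j = 2 (mod 13)


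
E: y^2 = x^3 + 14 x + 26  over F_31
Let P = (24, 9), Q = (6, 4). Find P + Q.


P != Q, so use the chord formula.
s = (y2 - y1) / (x2 - x1) = (26) / (13) mod 31 = 2
x3 = s^2 - x1 - x2 mod 31 = 2^2 - 24 - 6 = 5
y3 = s (x1 - x3) - y1 mod 31 = 2 * (24 - 5) - 9 = 29

P + Q = (5, 29)


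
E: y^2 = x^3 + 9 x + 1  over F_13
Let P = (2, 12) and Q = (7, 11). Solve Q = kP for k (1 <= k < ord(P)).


Enumerate multiples of P until we hit Q = (7, 11):
  1P = (2, 12)
  2P = (12, 2)
  3P = (0, 12)
  4P = (11, 1)
  5P = (10, 5)
  6P = (4, 6)
  7P = (3, 4)
  8P = (7, 2)
  9P = (8, 0)
  10P = (7, 11)
Match found at i = 10.

k = 10


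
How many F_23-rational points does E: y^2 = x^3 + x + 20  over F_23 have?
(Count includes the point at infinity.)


For each x in F_23, count y with y^2 = x^3 + 1 x + 20 mod 23:
  x = 3: RHS = 4, y in [2, 21]  -> 2 point(s)
  x = 5: RHS = 12, y in [9, 14]  -> 2 point(s)
  x = 6: RHS = 12, y in [9, 14]  -> 2 point(s)
  x = 7: RHS = 2, y in [5, 18]  -> 2 point(s)
  x = 10: RHS = 18, y in [8, 15]  -> 2 point(s)
  x = 12: RHS = 12, y in [9, 14]  -> 2 point(s)
  x = 14: RHS = 18, y in [8, 15]  -> 2 point(s)
  x = 15: RHS = 6, y in [11, 12]  -> 2 point(s)
  x = 20: RHS = 13, y in [6, 17]  -> 2 point(s)
  x = 22: RHS = 18, y in [8, 15]  -> 2 point(s)
Affine points: 20. Add the point at infinity: total = 21.

#E(F_23) = 21


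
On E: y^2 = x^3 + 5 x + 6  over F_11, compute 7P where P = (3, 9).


k = 7 = 111_2 (binary, LSB first: 111)
Double-and-add from P = (3, 9):
  bit 0 = 1: acc = O + (3, 9) = (3, 9)
  bit 1 = 1: acc = (3, 9) + (3, 2) = O
  bit 2 = 1: acc = O + (3, 9) = (3, 9)

7P = (3, 9)


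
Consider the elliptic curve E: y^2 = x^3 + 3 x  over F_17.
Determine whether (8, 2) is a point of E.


Check whether y^2 = x^3 + 3 x + 0 (mod 17) for (x, y) = (8, 2).
LHS: y^2 = 2^2 mod 17 = 4
RHS: x^3 + 3 x + 0 = 8^3 + 3*8 + 0 mod 17 = 9
LHS != RHS

No, not on the curve


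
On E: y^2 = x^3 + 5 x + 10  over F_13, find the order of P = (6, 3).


Compute successive multiples of P until we hit O:
  1P = (6, 3)
  2P = (0, 6)
  3P = (4, 9)
  4P = (12, 2)
  5P = (12, 11)
  6P = (4, 4)
  7P = (0, 7)
  8P = (6, 10)
  ... (continuing to 9P)
  9P = O

ord(P) = 9


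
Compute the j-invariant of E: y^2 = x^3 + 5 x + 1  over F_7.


Delta = -16(4 a^3 + 27 b^2) mod 7 = 3
-1728 * (4 a)^3 = -1728 * (4*5)^3 mod 7 = 6
j = 6 * 3^(-1) mod 7 = 2

j = 2 (mod 7)


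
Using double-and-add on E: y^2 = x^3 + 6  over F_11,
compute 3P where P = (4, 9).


k = 3 = 11_2 (binary, LSB first: 11)
Double-and-add from P = (4, 9):
  bit 0 = 1: acc = O + (4, 9) = (4, 9)
  bit 1 = 1: acc = (4, 9) + (4, 2) = O

3P = O


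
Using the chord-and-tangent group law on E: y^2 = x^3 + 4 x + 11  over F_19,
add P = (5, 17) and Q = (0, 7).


P != Q, so use the chord formula.
s = (y2 - y1) / (x2 - x1) = (9) / (14) mod 19 = 2
x3 = s^2 - x1 - x2 mod 19 = 2^2 - 5 - 0 = 18
y3 = s (x1 - x3) - y1 mod 19 = 2 * (5 - 18) - 17 = 14

P + Q = (18, 14)


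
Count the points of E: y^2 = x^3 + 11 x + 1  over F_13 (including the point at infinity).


For each x in F_13, count y with y^2 = x^3 + 11 x + 1 mod 13:
  x = 0: RHS = 1, y in [1, 12]  -> 2 point(s)
  x = 1: RHS = 0, y in [0]  -> 1 point(s)
  x = 3: RHS = 9, y in [3, 10]  -> 2 point(s)
  x = 5: RHS = 12, y in [5, 8]  -> 2 point(s)
  x = 6: RHS = 10, y in [6, 7]  -> 2 point(s)
  x = 8: RHS = 3, y in [4, 9]  -> 2 point(s)
  x = 9: RHS = 10, y in [6, 7]  -> 2 point(s)
  x = 11: RHS = 10, y in [6, 7]  -> 2 point(s)
Affine points: 15. Add the point at infinity: total = 16.

#E(F_13) = 16


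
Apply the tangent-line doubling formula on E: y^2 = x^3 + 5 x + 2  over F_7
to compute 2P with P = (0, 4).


Doubling: s = (3 x1^2 + a) / (2 y1)
s = (3*0^2 + 5) / (2*4) mod 7 = 5
x3 = s^2 - 2 x1 mod 7 = 5^2 - 2*0 = 4
y3 = s (x1 - x3) - y1 mod 7 = 5 * (0 - 4) - 4 = 4

2P = (4, 4)


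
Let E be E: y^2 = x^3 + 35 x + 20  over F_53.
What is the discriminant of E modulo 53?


4 a^3 + 27 b^2 = 4*35^3 + 27*20^2 = 171500 + 10800 = 182300
Delta = -16 * (182300) = -2916800
Delta mod 53 = 2

Delta = 2 (mod 53)


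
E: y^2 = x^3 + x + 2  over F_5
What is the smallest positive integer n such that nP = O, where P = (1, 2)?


Compute successive multiples of P until we hit O:
  1P = (1, 2)
  2P = (4, 0)
  3P = (1, 3)
  4P = O

ord(P) = 4


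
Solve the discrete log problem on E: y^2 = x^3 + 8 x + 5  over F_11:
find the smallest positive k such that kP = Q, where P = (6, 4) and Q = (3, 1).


Enumerate multiples of P until we hit Q = (3, 1):
  1P = (6, 4)
  2P = (3, 1)
Match found at i = 2.

k = 2


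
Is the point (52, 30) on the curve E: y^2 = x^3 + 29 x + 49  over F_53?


Check whether y^2 = x^3 + 29 x + 49 (mod 53) for (x, y) = (52, 30).
LHS: y^2 = 30^2 mod 53 = 52
RHS: x^3 + 29 x + 49 = 52^3 + 29*52 + 49 mod 53 = 19
LHS != RHS

No, not on the curve


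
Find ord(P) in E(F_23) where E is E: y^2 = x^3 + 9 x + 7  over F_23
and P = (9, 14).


Compute successive multiples of P until we hit O:
  1P = (9, 14)
  2P = (17, 6)
  3P = (21, 21)
  4P = (5, 19)
  5P = (12, 7)
  6P = (10, 19)
  7P = (6, 1)
  8P = (14, 18)
  ... (continuing to 19P)
  19P = O

ord(P) = 19


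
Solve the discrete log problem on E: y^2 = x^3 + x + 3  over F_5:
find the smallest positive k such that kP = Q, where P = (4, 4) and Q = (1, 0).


Enumerate multiples of P until we hit Q = (1, 0):
  1P = (4, 4)
  2P = (1, 0)
Match found at i = 2.

k = 2


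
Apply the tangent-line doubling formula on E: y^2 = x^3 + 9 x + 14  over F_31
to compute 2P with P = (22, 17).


Doubling: s = (3 x1^2 + a) / (2 y1)
s = (3*22^2 + 9) / (2*17) mod 31 = 22
x3 = s^2 - 2 x1 mod 31 = 22^2 - 2*22 = 6
y3 = s (x1 - x3) - y1 mod 31 = 22 * (22 - 6) - 17 = 25

2P = (6, 25)


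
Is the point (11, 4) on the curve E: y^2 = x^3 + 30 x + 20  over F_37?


Check whether y^2 = x^3 + 30 x + 20 (mod 37) for (x, y) = (11, 4).
LHS: y^2 = 4^2 mod 37 = 16
RHS: x^3 + 30 x + 20 = 11^3 + 30*11 + 20 mod 37 = 16
LHS = RHS

Yes, on the curve


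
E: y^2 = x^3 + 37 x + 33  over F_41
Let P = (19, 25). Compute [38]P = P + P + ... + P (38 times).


k = 38 = 100110_2 (binary, LSB first: 011001)
Double-and-add from P = (19, 25):
  bit 0 = 0: acc unchanged = O
  bit 1 = 1: acc = O + (39, 19) = (39, 19)
  bit 2 = 1: acc = (39, 19) + (2, 19) = (0, 22)
  bit 3 = 0: acc unchanged = (0, 22)
  bit 4 = 0: acc unchanged = (0, 22)
  bit 5 = 1: acc = (0, 22) + (27, 16) = (10, 3)

38P = (10, 3)


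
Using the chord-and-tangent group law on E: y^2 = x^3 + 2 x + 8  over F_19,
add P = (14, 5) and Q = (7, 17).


P != Q, so use the chord formula.
s = (y2 - y1) / (x2 - x1) = (12) / (12) mod 19 = 1
x3 = s^2 - x1 - x2 mod 19 = 1^2 - 14 - 7 = 18
y3 = s (x1 - x3) - y1 mod 19 = 1 * (14 - 18) - 5 = 10

P + Q = (18, 10)


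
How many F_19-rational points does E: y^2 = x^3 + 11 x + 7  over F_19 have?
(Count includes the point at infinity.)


For each x in F_19, count y with y^2 = x^3 + 11 x + 7 mod 19:
  x = 0: RHS = 7, y in [8, 11]  -> 2 point(s)
  x = 1: RHS = 0, y in [0]  -> 1 point(s)
  x = 4: RHS = 1, y in [1, 18]  -> 2 point(s)
  x = 5: RHS = 16, y in [4, 15]  -> 2 point(s)
  x = 6: RHS = 4, y in [2, 17]  -> 2 point(s)
  x = 7: RHS = 9, y in [3, 16]  -> 2 point(s)
  x = 12: RHS = 5, y in [9, 10]  -> 2 point(s)
  x = 14: RHS = 17, y in [6, 13]  -> 2 point(s)
  x = 16: RHS = 4, y in [2, 17]  -> 2 point(s)
Affine points: 17. Add the point at infinity: total = 18.

#E(F_19) = 18


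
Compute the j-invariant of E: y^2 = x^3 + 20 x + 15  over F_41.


Delta = -16(4 a^3 + 27 b^2) mod 41 = 19
-1728 * (4 a)^3 = -1728 * (4*20)^3 mod 41 = 7
j = 7 * 19^(-1) mod 41 = 9

j = 9 (mod 41)


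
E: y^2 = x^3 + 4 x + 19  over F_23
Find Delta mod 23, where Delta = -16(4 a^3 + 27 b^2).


4 a^3 + 27 b^2 = 4*4^3 + 27*19^2 = 256 + 9747 = 10003
Delta = -16 * (10003) = -160048
Delta mod 23 = 9

Delta = 9 (mod 23)
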